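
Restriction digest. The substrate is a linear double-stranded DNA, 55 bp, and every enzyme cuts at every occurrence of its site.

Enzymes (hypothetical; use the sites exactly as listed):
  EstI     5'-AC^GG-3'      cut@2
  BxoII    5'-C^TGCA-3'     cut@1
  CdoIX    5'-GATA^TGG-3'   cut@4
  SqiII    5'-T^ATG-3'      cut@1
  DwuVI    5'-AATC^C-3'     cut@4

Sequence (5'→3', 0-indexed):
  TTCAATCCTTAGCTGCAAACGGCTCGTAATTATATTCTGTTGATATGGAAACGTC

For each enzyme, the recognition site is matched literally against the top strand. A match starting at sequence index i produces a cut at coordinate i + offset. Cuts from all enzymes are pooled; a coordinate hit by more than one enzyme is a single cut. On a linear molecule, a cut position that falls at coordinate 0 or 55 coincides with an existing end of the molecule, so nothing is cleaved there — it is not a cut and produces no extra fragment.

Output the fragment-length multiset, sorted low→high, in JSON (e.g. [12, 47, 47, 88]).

Scan for sites:
  EstI ACGG/2: at [18] ⇒ [20]
  BxoII CTGCA/1: at [12] ⇒ [13]
  CdoIX GATATGG/4: at [41] ⇒ [45]
  SqiII TATG/1: at [43] ⇒ [44]
  DwuVI AATCC/4: at [3] ⇒ [7]

All cut coordinates (distinct, sorted): [7, 13, 20, 44, 45]

Fragments:
  [0,7): 7 bp
  [7,13): 6 bp
  [13,20): 7 bp
  [20,44): 24 bp
  [44,45): 1 bp
  [45,55): 10 bp

[1,6,7,7,10,24]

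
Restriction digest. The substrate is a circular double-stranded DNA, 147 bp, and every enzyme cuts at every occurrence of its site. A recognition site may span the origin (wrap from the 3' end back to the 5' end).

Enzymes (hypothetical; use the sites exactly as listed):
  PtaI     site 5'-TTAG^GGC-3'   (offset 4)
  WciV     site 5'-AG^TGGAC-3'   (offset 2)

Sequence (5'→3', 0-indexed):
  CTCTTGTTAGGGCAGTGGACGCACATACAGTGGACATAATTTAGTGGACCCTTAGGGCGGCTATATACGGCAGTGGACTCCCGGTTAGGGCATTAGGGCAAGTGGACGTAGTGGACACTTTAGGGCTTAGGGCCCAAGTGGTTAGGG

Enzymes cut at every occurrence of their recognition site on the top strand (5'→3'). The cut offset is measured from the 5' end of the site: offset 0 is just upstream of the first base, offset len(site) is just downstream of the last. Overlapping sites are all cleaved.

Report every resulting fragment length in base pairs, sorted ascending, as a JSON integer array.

Site scan:
  PtaI (TTAGGGC, off=4): starts [6, 51, 84, 92, 119, 126, 141] → cuts [10, 55, 88, 96, 123, 130, 145]
  WciV (AGTGGAC, off=2): starts [13, 28, 42, 71, 100, 109] → cuts [15, 30, 44, 73, 102, 111]

Pooled cuts: [10, 15, 30, 44, 55, 73, 88, 96, 102, 111, 123, 130, 145]

Fragments:
  10→15: 5 bp
  15→30: 15 bp
  30→44: 14 bp
  44→55: 11 bp
  55→73: 18 bp
  73→88: 15 bp
  88→96: 8 bp
  96→102: 6 bp
  102→111: 9 bp
  111→123: 12 bp
  123→130: 7 bp
  130→145: 15 bp
  145→10 (wrap): 147-145+10 = 12 bp

[5,6,7,8,9,11,12,12,14,15,15,15,18]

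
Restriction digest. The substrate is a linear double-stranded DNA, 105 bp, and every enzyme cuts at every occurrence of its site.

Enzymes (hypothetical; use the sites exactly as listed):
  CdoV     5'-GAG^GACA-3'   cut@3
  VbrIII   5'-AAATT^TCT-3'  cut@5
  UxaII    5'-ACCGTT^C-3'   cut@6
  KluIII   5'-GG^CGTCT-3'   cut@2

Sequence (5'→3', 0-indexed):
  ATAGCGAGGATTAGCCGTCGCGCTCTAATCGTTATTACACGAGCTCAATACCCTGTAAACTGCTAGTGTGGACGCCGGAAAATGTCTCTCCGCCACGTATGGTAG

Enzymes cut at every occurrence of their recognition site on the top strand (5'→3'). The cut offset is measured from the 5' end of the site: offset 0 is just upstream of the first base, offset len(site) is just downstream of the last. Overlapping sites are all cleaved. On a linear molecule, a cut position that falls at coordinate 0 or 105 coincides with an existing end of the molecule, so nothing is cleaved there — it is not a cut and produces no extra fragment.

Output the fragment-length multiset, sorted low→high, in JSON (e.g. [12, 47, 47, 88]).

[105]

Per-enzyme occurrences:
  CdoV (GAGGACA, off=3): no sites
  VbrIII (AAATTTCT, off=5): no sites
  UxaII (ACCGTTC, off=6): no sites
  KluIII (GGCGTCT, off=2): no sites

Pooled cuts: ∅

Fragment lengths:
  no cuts → one linear fragment of 105 bp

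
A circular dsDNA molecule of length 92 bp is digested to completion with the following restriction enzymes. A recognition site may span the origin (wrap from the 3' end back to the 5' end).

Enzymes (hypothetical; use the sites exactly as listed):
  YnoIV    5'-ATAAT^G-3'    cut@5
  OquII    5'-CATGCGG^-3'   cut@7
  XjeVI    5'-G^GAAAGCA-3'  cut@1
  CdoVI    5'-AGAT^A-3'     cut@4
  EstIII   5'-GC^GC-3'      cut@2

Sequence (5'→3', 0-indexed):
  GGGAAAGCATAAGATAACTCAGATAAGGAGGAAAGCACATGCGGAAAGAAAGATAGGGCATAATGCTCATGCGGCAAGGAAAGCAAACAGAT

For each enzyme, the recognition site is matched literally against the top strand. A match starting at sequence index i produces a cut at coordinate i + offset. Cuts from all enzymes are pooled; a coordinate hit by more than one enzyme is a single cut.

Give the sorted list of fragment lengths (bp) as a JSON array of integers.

Per-enzyme occurrences:
  YnoIV ATAATG/5: at [59] ⇒ [64]
  OquII CATGCGG/7: at [37, 67] ⇒ [44, 74]
  XjeVI GGAAAGCA/1: at [1, 29, 77] ⇒ [2, 30, 78]
  CdoVI AGATA/4: at [11, 20, 50] ⇒ [15, 24, 54]
  EstIII (GCGC, off=2): no sites

All cut coordinates (distinct, sorted): [2, 15, 24, 30, 44, 54, 64, 74, 78]

Fragment lengths:
  2→15: 13 bp
  15→24: 9 bp
  24→30: 6 bp
  30→44: 14 bp
  44→54: 10 bp
  54→64: 10 bp
  64→74: 10 bp
  74→78: 4 bp
  78→2 (wrap): 92-78+2 = 16 bp

[4,6,9,10,10,10,13,14,16]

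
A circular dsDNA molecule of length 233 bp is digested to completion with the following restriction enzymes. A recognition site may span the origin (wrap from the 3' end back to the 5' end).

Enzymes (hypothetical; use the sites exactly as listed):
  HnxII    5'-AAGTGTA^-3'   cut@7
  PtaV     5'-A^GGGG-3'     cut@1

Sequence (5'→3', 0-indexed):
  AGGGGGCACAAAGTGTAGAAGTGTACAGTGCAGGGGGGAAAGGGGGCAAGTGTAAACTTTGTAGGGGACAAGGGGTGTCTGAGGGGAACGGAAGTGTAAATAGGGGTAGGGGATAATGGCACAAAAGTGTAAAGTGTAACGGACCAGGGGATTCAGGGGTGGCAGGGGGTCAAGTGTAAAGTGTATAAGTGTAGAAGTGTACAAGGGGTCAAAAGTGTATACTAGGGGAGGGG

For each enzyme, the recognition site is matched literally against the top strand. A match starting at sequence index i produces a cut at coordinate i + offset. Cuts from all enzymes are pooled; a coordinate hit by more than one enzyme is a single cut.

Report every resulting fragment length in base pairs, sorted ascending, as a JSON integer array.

[3,4,5,5,5,6,7,7,7,8,8,8,8,8,9,9,9,9,11,13,14,15,16,16,23]

Site scan:
  HnxII AAGTGTA/7: at [10, 18, 47, 91, 124, 131, 171, 178, 186, 194, 212] ⇒ [17, 25, 54, 98, 131, 138, 178, 185, 193, 201, 219]
  PtaV AGGGG/1: at [0, 31, 40, 62, 70, 81, 101, 107, 145, 154, 163, 203, 223, 228] ⇒ [1, 32, 41, 63, 71, 82, 102, 108, 146, 155, 164, 204, 224, 229]

All cut coordinates (distinct, sorted): [1, 17, 25, 32, 41, 54, 63, 71, 82, 98, 102, 108, 131, 138, 146, 155, 164, 178, 185, 193, 201, 204, 219, 224, 229]

Fragments:
  1→17: 16 bp
  17→25: 8 bp
  25→32: 7 bp
  32→41: 9 bp
  41→54: 13 bp
  54→63: 9 bp
  63→71: 8 bp
  71→82: 11 bp
  82→98: 16 bp
  98→102: 4 bp
  102→108: 6 bp
  108→131: 23 bp
  131→138: 7 bp
  138→146: 8 bp
  146→155: 9 bp
  155→164: 9 bp
  164→178: 14 bp
  178→185: 7 bp
  185→193: 8 bp
  193→201: 8 bp
  201→204: 3 bp
  204→219: 15 bp
  219→224: 5 bp
  224→229: 5 bp
  229→1 (wrap): 233-229+1 = 5 bp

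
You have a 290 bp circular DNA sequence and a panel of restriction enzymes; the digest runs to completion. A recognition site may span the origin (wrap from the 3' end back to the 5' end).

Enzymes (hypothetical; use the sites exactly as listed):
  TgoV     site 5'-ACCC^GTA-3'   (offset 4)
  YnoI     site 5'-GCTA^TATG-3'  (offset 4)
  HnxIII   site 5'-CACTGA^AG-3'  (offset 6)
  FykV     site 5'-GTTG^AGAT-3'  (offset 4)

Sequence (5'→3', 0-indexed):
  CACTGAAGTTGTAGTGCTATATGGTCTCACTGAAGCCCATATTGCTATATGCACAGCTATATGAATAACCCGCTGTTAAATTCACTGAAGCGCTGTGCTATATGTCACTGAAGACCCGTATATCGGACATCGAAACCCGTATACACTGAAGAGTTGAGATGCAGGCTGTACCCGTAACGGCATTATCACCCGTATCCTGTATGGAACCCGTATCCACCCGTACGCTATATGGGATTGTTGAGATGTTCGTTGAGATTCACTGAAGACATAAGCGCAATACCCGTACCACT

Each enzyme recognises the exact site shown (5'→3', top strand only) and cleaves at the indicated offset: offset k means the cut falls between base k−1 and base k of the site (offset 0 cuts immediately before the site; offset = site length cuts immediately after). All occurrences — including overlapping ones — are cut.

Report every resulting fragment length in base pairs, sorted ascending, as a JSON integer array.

Scan for sites:
  TgoV (ACCCGTA, off=4): starts [113, 134, 169, 187, 205, 215, 278] → cuts [117, 138, 173, 191, 209, 219, 282]
  YnoI (GCTATATG, off=4): starts [15, 43, 55, 96, 223] → cuts [19, 47, 59, 100, 227]
  HnxIII (CACTGAAG, off=6): starts [0, 27, 82, 105, 143, 257] → cuts [6, 33, 88, 111, 149, 263]
  FykV (GTTGAGAT, off=4): starts [152, 236, 248] → cuts [156, 240, 252]

All cut coordinates (distinct, sorted): [6, 19, 33, 47, 59, 88, 100, 111, 117, 138, 149, 156, 173, 191, 209, 219, 227, 240, 252, 263, 282]

Fragments:
  6→19: 13 bp
  19→33: 14 bp
  33→47: 14 bp
  47→59: 12 bp
  59→88: 29 bp
  88→100: 12 bp
  100→111: 11 bp
  111→117: 6 bp
  117→138: 21 bp
  138→149: 11 bp
  149→156: 7 bp
  156→173: 17 bp
  173→191: 18 bp
  191→209: 18 bp
  209→219: 10 bp
  219→227: 8 bp
  227→240: 13 bp
  240→252: 12 bp
  252→263: 11 bp
  263→282: 19 bp
  282→6 (wrap): 290-282+6 = 14 bp

[6,7,8,10,11,11,11,12,12,12,13,13,14,14,14,17,18,18,19,21,29]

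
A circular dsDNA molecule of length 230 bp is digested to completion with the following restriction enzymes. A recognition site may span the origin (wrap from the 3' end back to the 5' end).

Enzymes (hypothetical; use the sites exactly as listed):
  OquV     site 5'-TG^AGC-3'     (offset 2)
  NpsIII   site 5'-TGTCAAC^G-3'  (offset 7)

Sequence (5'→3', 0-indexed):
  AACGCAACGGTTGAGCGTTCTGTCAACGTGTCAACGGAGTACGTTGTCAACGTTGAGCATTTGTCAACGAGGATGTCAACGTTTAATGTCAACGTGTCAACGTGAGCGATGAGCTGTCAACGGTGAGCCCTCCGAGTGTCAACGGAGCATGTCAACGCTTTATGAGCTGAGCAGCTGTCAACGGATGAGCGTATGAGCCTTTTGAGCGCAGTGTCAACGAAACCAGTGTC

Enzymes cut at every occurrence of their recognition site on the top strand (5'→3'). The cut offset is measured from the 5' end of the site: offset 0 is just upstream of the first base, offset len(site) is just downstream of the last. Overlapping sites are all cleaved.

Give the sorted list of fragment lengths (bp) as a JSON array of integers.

Scan for sites:
  OquV (TGAGC, off=2): starts [11, 53, 102, 109, 123, 162, 167, 185, 193, 202] → cuts [13, 55, 104, 111, 125, 164, 169, 187, 195, 204]
  NpsIII (TGTCAACG, off=7): starts [20, 28, 44, 61, 73, 86, 94, 114, 136, 149, 175, 211, 226] → cuts [3, 27, 35, 51, 68, 80, 93, 101, 121, 143, 156, 182, 218]

Pooled cuts: [3, 13, 27, 35, 51, 55, 68, 80, 93, 101, 104, 111, 121, 125, 143, 156, 164, 169, 182, 187, 195, 204, 218]

Fragment lengths:
  3→13: 10 bp
  13→27: 14 bp
  27→35: 8 bp
  35→51: 16 bp
  51→55: 4 bp
  55→68: 13 bp
  68→80: 12 bp
  80→93: 13 bp
  93→101: 8 bp
  101→104: 3 bp
  104→111: 7 bp
  111→121: 10 bp
  121→125: 4 bp
  125→143: 18 bp
  143→156: 13 bp
  156→164: 8 bp
  164→169: 5 bp
  169→182: 13 bp
  182→187: 5 bp
  187→195: 8 bp
  195→204: 9 bp
  204→218: 14 bp
  218→3 (wrap): 230-218+3 = 15 bp

[3,4,4,5,5,7,8,8,8,8,9,10,10,12,13,13,13,13,14,14,15,16,18]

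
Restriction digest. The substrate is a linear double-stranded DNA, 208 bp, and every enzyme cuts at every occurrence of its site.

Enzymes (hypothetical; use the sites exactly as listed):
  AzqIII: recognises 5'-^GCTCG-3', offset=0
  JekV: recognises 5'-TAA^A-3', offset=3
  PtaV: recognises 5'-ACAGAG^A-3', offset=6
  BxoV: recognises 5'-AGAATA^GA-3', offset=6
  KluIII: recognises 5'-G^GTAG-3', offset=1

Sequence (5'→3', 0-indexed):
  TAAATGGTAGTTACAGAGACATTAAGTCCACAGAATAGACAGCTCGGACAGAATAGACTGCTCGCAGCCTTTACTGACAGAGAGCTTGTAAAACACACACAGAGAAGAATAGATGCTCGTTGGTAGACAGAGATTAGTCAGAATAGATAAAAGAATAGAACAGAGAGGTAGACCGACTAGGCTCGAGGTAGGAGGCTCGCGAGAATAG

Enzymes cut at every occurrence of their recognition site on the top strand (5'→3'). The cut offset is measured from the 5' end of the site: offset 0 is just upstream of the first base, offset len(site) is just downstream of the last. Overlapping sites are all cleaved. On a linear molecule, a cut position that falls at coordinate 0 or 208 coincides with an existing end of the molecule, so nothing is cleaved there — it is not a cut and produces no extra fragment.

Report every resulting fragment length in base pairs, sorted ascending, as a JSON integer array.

[2,3,3,3,4,4,5,7,7,7,7,8,8,9,10,12,13,13,13,14,14,19,23]

Scan for sites:
  AzqIII GCTCG/0: at [41, 59, 114, 180, 194] ⇒ [41, 59, 114, 180, 194]
  JekV TAAA/3: at [0, 88, 147] ⇒ [3, 91, 150]
  PtaV ACAGAGA/6: at [12, 76, 98, 126, 159] ⇒ [18, 82, 104, 132, 165]
  BxoV AGAATAGA/6: at [31, 49, 105, 139, 151] ⇒ [37, 55, 111, 145, 157]
  KluIII GGTAG/1: at [5, 121, 166, 186] ⇒ [6, 122, 167, 187]

All cut coordinates (distinct, sorted): [3, 6, 18, 37, 41, 55, 59, 82, 91, 104, 111, 114, 122, 132, 145, 150, 157, 165, 167, 180, 187, 194]

Fragment lengths:
  [0,3): 3 bp
  [3,6): 3 bp
  [6,18): 12 bp
  [18,37): 19 bp
  [37,41): 4 bp
  [41,55): 14 bp
  [55,59): 4 bp
  [59,82): 23 bp
  [82,91): 9 bp
  [91,104): 13 bp
  [104,111): 7 bp
  [111,114): 3 bp
  [114,122): 8 bp
  [122,132): 10 bp
  [132,145): 13 bp
  [145,150): 5 bp
  [150,157): 7 bp
  [157,165): 8 bp
  [165,167): 2 bp
  [167,180): 13 bp
  [180,187): 7 bp
  [187,194): 7 bp
  [194,208): 14 bp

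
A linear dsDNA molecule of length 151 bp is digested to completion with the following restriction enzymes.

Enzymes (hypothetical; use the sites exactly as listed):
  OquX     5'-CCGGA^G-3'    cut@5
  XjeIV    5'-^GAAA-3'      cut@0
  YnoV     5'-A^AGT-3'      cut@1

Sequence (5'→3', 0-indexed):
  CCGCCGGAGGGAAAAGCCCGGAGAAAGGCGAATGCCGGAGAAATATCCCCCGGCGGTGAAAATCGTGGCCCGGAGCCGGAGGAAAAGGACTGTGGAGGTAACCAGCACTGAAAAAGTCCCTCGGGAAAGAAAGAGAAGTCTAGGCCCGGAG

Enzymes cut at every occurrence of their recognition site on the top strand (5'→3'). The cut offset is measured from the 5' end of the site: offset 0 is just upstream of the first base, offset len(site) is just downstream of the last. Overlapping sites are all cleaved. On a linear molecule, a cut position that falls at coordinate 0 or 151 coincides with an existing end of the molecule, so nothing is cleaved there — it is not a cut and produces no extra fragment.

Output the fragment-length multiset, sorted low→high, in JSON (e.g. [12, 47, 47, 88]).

Scan for sites:
  OquX (CCGGAG, off=5): starts [3, 17, 34, 69, 75, 145] → cuts [8, 22, 39, 74, 80, 150]
  XjeIV (GAAA, off=0): starts [10, 22, 39, 57, 81, 109, 124, 128] → cuts [10, 22, 39, 57, 81, 109, 124, 128]
  YnoV (AAGT, off=1): starts [113, 135] → cuts [114, 136]

All cut coordinates (distinct, sorted): [8, 10, 22, 39, 57, 74, 80, 81, 109, 114, 124, 128, 136, 150]

Fragments:
  [0,8): 8 bp
  [8,10): 2 bp
  [10,22): 12 bp
  [22,39): 17 bp
  [39,57): 18 bp
  [57,74): 17 bp
  [74,80): 6 bp
  [80,81): 1 bp
  [81,109): 28 bp
  [109,114): 5 bp
  [114,124): 10 bp
  [124,128): 4 bp
  [128,136): 8 bp
  [136,150): 14 bp
  [150,151): 1 bp

[1,1,2,4,5,6,8,8,10,12,14,17,17,18,28]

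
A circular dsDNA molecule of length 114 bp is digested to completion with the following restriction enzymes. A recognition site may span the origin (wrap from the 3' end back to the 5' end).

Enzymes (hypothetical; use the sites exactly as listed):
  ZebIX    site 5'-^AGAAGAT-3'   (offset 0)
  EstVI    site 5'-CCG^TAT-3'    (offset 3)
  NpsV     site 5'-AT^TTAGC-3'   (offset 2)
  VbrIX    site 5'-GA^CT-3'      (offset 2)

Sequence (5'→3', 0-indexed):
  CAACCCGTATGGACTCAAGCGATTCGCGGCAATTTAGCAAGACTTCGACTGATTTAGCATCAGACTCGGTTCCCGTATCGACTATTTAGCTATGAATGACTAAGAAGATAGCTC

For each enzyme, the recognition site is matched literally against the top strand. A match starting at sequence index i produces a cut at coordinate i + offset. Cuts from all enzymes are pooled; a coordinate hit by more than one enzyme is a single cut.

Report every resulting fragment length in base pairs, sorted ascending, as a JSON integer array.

[3,4,5,6,6,6,9,11,11,14,19,20]

Per-enzyme occurrences:
  ZebIX AGAAGAT/0: at [102] ⇒ [102]
  EstVI CCGTAT/3: at [4, 72] ⇒ [7, 75]
  NpsV ATTTAGC/2: at [31, 51, 83] ⇒ [33, 53, 85]
  VbrIX GACT/2: at [11, 40, 46, 62, 79, 97] ⇒ [13, 42, 48, 64, 81, 99]

Pooled cuts: [7, 13, 33, 42, 48, 53, 64, 75, 81, 85, 99, 102]

Fragments:
  7→13: 6 bp
  13→33: 20 bp
  33→42: 9 bp
  42→48: 6 bp
  48→53: 5 bp
  53→64: 11 bp
  64→75: 11 bp
  75→81: 6 bp
  81→85: 4 bp
  85→99: 14 bp
  99→102: 3 bp
  102→7 (wrap): 114-102+7 = 19 bp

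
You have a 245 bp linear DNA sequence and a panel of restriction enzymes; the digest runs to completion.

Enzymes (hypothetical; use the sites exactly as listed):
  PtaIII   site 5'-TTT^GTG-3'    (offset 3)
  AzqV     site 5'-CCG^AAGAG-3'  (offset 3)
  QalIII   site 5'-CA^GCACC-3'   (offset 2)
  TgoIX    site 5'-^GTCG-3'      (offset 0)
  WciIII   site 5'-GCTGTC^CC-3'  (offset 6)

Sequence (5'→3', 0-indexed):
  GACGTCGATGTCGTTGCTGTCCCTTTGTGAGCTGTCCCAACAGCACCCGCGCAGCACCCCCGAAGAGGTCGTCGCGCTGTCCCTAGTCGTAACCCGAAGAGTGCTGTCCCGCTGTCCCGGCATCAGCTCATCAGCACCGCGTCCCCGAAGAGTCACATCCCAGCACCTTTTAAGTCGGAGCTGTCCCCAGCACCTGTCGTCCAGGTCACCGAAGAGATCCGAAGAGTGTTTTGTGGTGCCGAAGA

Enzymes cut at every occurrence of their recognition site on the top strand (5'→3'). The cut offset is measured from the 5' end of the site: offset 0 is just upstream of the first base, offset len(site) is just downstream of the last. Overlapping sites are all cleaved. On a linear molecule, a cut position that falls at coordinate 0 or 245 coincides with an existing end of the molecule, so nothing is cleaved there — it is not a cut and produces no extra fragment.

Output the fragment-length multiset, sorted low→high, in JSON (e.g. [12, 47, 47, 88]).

Site scan:
  PtaIII (TTTGTG, off=3): starts [23, 229] → cuts [26, 232]
  AzqV (CCGAAGAG, off=3): starts [59, 93, 144, 208, 218] → cuts [62, 96, 147, 211, 221]
  QalIII (CAGCACC, off=2): starts [40, 51, 131, 160, 187] → cuts [42, 53, 133, 162, 189]
  TgoIX (GTCG, off=0): starts [3, 9, 67, 70, 85, 173, 195] → cuts [3, 9, 67, 70, 85, 173, 195]
  WciIII (GCTGTCCC, off=6): starts [15, 30, 75, 102, 110, 179] → cuts [21, 36, 81, 108, 116, 185]

Pooled cuts: [3, 9, 21, 26, 36, 42, 53, 62, 67, 70, 81, 85, 96, 108, 116, 133, 147, 162, 173, 185, 189, 195, 211, 221, 232]

Fragments:
  [0,3): 3 bp
  [3,9): 6 bp
  [9,21): 12 bp
  [21,26): 5 bp
  [26,36): 10 bp
  [36,42): 6 bp
  [42,53): 11 bp
  [53,62): 9 bp
  [62,67): 5 bp
  [67,70): 3 bp
  [70,81): 11 bp
  [81,85): 4 bp
  [85,96): 11 bp
  [96,108): 12 bp
  [108,116): 8 bp
  [116,133): 17 bp
  [133,147): 14 bp
  [147,162): 15 bp
  [162,173): 11 bp
  [173,185): 12 bp
  [185,189): 4 bp
  [189,195): 6 bp
  [195,211): 16 bp
  [211,221): 10 bp
  [221,232): 11 bp
  [232,245): 13 bp

[3,3,4,4,5,5,6,6,6,8,9,10,10,11,11,11,11,11,12,12,12,13,14,15,16,17]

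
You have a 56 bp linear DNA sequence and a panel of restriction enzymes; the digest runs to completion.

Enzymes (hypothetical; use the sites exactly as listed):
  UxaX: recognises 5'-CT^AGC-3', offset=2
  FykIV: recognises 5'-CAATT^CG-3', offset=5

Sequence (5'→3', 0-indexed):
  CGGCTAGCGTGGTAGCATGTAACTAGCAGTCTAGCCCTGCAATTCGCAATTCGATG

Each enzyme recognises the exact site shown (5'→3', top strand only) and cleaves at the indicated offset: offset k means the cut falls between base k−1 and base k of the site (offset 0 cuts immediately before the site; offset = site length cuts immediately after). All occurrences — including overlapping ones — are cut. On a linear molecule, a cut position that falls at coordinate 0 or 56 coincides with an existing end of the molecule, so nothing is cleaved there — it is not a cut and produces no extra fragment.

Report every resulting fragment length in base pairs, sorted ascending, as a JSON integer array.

[5,5,7,8,12,19]

Per-enzyme occurrences:
  UxaX CTAGC/2: at [3, 22, 30] ⇒ [5, 24, 32]
  FykIV CAATTCG/5: at [39, 46] ⇒ [44, 51]

Pooled cuts: [5, 24, 32, 44, 51]

Fragment lengths:
  [0,5): 5 bp
  [5,24): 19 bp
  [24,32): 8 bp
  [32,44): 12 bp
  [44,51): 7 bp
  [51,56): 5 bp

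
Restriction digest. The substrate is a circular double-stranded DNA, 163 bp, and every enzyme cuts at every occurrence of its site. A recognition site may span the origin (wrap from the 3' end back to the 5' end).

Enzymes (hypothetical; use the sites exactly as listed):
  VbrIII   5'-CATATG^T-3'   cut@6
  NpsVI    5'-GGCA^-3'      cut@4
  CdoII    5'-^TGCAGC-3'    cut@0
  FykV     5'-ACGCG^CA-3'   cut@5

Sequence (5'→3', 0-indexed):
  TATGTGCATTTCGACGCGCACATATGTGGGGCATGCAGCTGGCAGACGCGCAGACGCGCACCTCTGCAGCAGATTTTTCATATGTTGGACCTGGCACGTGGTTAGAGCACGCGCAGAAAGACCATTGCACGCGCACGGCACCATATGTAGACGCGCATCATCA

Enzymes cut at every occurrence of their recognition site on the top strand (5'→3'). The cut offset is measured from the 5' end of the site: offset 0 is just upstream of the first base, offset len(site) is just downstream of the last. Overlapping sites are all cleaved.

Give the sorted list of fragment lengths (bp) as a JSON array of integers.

Scan for sites:
  VbrIII (CATATGT, off=6): starts [20, 78, 141, 161] → cuts [4, 26, 84, 147]
  NpsVI (GGCA, off=4): starts [29, 40, 92, 136] → cuts [33, 44, 96, 140]
  CdoII (TGCAGC, off=0): starts [33, 64] → cuts [33, 64]
  FykV (ACGCGCA, off=5): starts [13, 45, 53, 108, 128, 150] → cuts [18, 50, 58, 113, 133, 155]

All cut coordinates (distinct, sorted): [4, 18, 26, 33, 44, 50, 58, 64, 84, 96, 113, 133, 140, 147, 155]

Fragment lengths:
  4→18: 14 bp
  18→26: 8 bp
  26→33: 7 bp
  33→44: 11 bp
  44→50: 6 bp
  50→58: 8 bp
  58→64: 6 bp
  64→84: 20 bp
  84→96: 12 bp
  96→113: 17 bp
  113→133: 20 bp
  133→140: 7 bp
  140→147: 7 bp
  147→155: 8 bp
  155→4 (wrap): 163-155+4 = 12 bp

[6,6,7,7,7,8,8,8,11,12,12,14,17,20,20]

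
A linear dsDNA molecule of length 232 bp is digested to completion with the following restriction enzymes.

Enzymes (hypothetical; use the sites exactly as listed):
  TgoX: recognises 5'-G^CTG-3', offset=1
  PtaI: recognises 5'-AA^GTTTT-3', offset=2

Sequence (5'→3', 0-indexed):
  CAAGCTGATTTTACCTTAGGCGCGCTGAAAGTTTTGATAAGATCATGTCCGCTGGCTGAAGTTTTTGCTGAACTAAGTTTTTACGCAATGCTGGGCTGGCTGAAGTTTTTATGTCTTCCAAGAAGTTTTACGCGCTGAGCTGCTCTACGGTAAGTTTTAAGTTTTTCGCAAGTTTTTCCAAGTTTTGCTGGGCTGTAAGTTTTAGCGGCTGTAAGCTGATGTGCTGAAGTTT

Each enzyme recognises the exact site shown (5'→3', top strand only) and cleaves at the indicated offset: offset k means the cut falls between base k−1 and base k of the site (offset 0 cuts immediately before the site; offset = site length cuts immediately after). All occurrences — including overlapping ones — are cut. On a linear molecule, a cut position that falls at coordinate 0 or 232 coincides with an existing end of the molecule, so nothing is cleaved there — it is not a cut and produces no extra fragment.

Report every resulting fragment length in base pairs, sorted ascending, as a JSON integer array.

Site scan:
  TgoX GCTG/1: at [3, 23, 50, 54, 66, 89, 94, 98, 133, 138, 186, 191, 207, 214, 222] ⇒ [4, 24, 51, 55, 67, 90, 95, 99, 134, 139, 187, 192, 208, 215, 223]
  PtaI AAGTTTT/2: at [28, 58, 74, 102, 122, 151, 158, 169, 179, 196] ⇒ [30, 60, 76, 104, 124, 153, 160, 171, 181, 198]

Pooled cuts: [4, 24, 30, 51, 55, 60, 67, 76, 90, 95, 99, 104, 124, 134, 139, 153, 160, 171, 181, 187, 192, 198, 208, 215, 223]

Fragment lengths:
  [0,4): 4 bp
  [4,24): 20 bp
  [24,30): 6 bp
  [30,51): 21 bp
  [51,55): 4 bp
  [55,60): 5 bp
  [60,67): 7 bp
  [67,76): 9 bp
  [76,90): 14 bp
  [90,95): 5 bp
  [95,99): 4 bp
  [99,104): 5 bp
  [104,124): 20 bp
  [124,134): 10 bp
  [134,139): 5 bp
  [139,153): 14 bp
  [153,160): 7 bp
  [160,171): 11 bp
  [171,181): 10 bp
  [181,187): 6 bp
  [187,192): 5 bp
  [192,198): 6 bp
  [198,208): 10 bp
  [208,215): 7 bp
  [215,223): 8 bp
  [223,232): 9 bp

[4,4,4,5,5,5,5,5,6,6,6,7,7,7,8,9,9,10,10,10,11,14,14,20,20,21]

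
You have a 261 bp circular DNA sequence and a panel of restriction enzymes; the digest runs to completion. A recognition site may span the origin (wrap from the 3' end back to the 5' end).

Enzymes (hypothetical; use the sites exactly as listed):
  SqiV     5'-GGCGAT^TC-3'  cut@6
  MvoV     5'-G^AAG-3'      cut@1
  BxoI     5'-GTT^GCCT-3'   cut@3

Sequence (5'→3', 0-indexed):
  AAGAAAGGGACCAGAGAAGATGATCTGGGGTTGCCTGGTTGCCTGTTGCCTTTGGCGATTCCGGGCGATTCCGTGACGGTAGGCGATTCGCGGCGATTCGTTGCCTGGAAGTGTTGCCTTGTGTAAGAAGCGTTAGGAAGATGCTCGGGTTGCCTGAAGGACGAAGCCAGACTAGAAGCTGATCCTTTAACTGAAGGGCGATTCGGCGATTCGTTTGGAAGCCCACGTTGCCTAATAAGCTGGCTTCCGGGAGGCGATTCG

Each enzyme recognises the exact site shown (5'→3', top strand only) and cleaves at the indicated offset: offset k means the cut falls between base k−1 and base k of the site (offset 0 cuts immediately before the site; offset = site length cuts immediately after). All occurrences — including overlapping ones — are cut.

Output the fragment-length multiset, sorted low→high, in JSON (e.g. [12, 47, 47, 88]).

[3,5,5,6,7,7,7,8,8,8,9,10,10,10,11,12,12,12,14,16,16,18,18,29]

Scan for sites:
  SqiV GGCGATTC/6: at [53, 63, 81, 91, 196, 204, 252] ⇒ [59, 69, 87, 97, 202, 210, 258]
  MvoV GAAG/1: at [15, 107, 126, 136, 155, 162, 174, 192, 217, 260] ⇒ [0, 16, 108, 127, 137, 156, 163, 175, 193, 218]
  BxoI GTTGCCT/3: at [29, 37, 44, 99, 112, 148, 226] ⇒ [32, 40, 47, 102, 115, 151, 229]

All cut coordinates (distinct, sorted): [0, 16, 32, 40, 47, 59, 69, 87, 97, 102, 108, 115, 127, 137, 151, 156, 163, 175, 193, 202, 210, 218, 229, 258]

Fragment lengths:
  0→16: 16 bp
  16→32: 16 bp
  32→40: 8 bp
  40→47: 7 bp
  47→59: 12 bp
  59→69: 10 bp
  69→87: 18 bp
  87→97: 10 bp
  97→102: 5 bp
  102→108: 6 bp
  108→115: 7 bp
  115→127: 12 bp
  127→137: 10 bp
  137→151: 14 bp
  151→156: 5 bp
  156→163: 7 bp
  163→175: 12 bp
  175→193: 18 bp
  193→202: 9 bp
  202→210: 8 bp
  210→218: 8 bp
  218→229: 11 bp
  229→258: 29 bp
  258→0 (wrap): 261-258+0 = 3 bp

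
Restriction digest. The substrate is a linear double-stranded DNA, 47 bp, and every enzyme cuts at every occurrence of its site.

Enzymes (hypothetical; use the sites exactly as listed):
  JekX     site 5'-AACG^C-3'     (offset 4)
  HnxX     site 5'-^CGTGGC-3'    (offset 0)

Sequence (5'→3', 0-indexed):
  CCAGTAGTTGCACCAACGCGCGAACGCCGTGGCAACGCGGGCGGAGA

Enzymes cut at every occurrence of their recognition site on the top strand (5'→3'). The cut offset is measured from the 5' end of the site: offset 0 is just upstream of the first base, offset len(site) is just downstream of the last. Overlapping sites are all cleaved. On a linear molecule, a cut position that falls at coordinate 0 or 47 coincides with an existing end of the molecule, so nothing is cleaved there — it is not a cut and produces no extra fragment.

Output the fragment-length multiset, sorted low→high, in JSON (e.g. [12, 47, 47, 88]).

[1,8,10,10,18]

Scan for sites:
  JekX AACGC/4: at [14, 22, 33] ⇒ [18, 26, 37]
  HnxX CGTGGC/0: at [27] ⇒ [27]

All cut coordinates (distinct, sorted): [18, 26, 27, 37]

Fragments:
  [0,18): 18 bp
  [18,26): 8 bp
  [26,27): 1 bp
  [27,37): 10 bp
  [37,47): 10 bp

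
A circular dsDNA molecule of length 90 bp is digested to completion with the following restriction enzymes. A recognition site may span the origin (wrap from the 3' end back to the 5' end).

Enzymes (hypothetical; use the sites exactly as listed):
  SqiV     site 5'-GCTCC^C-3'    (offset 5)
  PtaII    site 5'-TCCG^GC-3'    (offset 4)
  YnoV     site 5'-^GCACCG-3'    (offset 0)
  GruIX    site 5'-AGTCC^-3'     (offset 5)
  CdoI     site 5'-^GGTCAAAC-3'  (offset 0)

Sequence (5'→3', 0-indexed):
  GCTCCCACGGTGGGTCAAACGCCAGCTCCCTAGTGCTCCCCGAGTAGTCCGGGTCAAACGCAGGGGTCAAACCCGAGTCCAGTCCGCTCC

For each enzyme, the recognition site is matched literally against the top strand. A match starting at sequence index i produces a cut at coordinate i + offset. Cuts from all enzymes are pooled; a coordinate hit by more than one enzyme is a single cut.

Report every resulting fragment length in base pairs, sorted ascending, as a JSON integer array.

[1,5,7,10,10,11,13,16,17]

Per-enzyme occurrences:
  SqiV (GCTCCC, off=5): starts [0, 24, 34] → cuts [5, 29, 39]
  PtaII (TCCGGC, off=4): no sites
  YnoV (GCACCG, off=0): no sites
  GruIX (AGTCC, off=5): starts [45, 75, 80] → cuts [50, 80, 85]
  CdoI (GGTCAAAC, off=0): starts [12, 51, 64] → cuts [12, 51, 64]

Pooled cuts: [5, 12, 29, 39, 50, 51, 64, 80, 85]

Fragments:
  5→12: 7 bp
  12→29: 17 bp
  29→39: 10 bp
  39→50: 11 bp
  50→51: 1 bp
  51→64: 13 bp
  64→80: 16 bp
  80→85: 5 bp
  85→5 (wrap): 90-85+5 = 10 bp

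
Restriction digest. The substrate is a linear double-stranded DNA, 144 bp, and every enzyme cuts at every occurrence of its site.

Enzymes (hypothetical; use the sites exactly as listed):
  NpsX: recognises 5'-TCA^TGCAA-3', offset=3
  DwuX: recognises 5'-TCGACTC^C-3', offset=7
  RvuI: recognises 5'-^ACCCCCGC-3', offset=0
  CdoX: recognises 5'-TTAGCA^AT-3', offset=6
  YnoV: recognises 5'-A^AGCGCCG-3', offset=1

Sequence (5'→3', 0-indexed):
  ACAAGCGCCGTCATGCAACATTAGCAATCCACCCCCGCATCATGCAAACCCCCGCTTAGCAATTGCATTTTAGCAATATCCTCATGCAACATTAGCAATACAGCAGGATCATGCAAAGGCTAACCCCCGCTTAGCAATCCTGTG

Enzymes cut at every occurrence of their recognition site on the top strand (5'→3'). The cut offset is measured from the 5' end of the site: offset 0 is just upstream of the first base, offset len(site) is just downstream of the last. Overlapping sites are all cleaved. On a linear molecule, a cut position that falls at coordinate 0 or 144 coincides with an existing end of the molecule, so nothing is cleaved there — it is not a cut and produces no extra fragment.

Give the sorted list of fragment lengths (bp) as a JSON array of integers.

Site scan:
  NpsX (TCATGCAA, off=3): starts [10, 39, 81, 108] → cuts [13, 42, 84, 111]
  DwuX (TCGACTCC, off=7): no sites
  RvuI (ACCCCCGC, off=0): starts [30, 47, 122] → cuts [30, 47, 122]
  CdoX (TTAGCAAT, off=6): starts [20, 55, 69, 91, 130] → cuts [26, 61, 75, 97, 136]
  YnoV (AAGCGCCG, off=1): starts [2] → cuts [3]

All cut coordinates (distinct, sorted): [3, 13, 26, 30, 42, 47, 61, 75, 84, 97, 111, 122, 136]

Fragment lengths:
  [0,3): 3 bp
  [3,13): 10 bp
  [13,26): 13 bp
  [26,30): 4 bp
  [30,42): 12 bp
  [42,47): 5 bp
  [47,61): 14 bp
  [61,75): 14 bp
  [75,84): 9 bp
  [84,97): 13 bp
  [97,111): 14 bp
  [111,122): 11 bp
  [122,136): 14 bp
  [136,144): 8 bp

[3,4,5,8,9,10,11,12,13,13,14,14,14,14]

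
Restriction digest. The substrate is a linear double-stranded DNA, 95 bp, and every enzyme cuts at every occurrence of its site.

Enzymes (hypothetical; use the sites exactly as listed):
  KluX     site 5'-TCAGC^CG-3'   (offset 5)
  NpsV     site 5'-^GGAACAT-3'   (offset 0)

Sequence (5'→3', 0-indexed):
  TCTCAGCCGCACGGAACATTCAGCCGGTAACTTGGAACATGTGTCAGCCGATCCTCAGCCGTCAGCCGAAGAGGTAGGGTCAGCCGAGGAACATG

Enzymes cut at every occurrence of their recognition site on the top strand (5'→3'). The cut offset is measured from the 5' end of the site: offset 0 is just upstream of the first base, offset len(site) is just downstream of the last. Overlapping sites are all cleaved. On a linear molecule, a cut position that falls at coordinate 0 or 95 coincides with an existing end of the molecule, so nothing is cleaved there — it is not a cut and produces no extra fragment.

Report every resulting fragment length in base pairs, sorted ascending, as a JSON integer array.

[3,5,7,7,8,9,11,12,15,18]

Per-enzyme occurrences:
  KluX TCAGCCG/5: at [2, 19, 43, 54, 61, 79] ⇒ [7, 24, 48, 59, 66, 84]
  NpsV GGAACAT/0: at [12, 33, 87] ⇒ [12, 33, 87]

All cut coordinates (distinct, sorted): [7, 12, 24, 33, 48, 59, 66, 84, 87]

Fragments:
  [0,7): 7 bp
  [7,12): 5 bp
  [12,24): 12 bp
  [24,33): 9 bp
  [33,48): 15 bp
  [48,59): 11 bp
  [59,66): 7 bp
  [66,84): 18 bp
  [84,87): 3 bp
  [87,95): 8 bp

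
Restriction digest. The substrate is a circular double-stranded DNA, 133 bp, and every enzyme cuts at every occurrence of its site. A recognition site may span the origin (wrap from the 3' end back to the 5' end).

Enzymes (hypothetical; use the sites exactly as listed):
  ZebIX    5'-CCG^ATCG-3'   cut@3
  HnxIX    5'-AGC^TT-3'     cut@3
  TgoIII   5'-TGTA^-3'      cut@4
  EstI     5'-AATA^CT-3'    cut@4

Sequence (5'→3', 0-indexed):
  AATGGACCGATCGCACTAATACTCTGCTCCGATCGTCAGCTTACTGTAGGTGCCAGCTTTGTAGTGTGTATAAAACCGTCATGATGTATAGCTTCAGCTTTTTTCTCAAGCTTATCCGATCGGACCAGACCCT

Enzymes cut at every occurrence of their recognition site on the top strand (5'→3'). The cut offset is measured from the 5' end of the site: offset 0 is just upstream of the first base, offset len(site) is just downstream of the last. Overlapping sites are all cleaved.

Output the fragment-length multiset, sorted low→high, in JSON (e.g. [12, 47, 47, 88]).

[4,6,6,7,7,8,9,9,10,12,13,18,24]

Scan for sites:
  ZebIX (CCGATCG, off=3): starts [6, 28, 115] → cuts [9, 31, 118]
  HnxIX (AGCTT, off=3): starts [37, 54, 89, 95, 108] → cuts [40, 57, 92, 98, 111]
  TgoIII (TGTA, off=4): starts [44, 59, 66, 84] → cuts [48, 63, 70, 88]
  EstI (AATACT, off=4): starts [17] → cuts [21]

All cut coordinates (distinct, sorted): [9, 21, 31, 40, 48, 57, 63, 70, 88, 92, 98, 111, 118]

Fragment lengths:
  9→21: 12 bp
  21→31: 10 bp
  31→40: 9 bp
  40→48: 8 bp
  48→57: 9 bp
  57→63: 6 bp
  63→70: 7 bp
  70→88: 18 bp
  88→92: 4 bp
  92→98: 6 bp
  98→111: 13 bp
  111→118: 7 bp
  118→9 (wrap): 133-118+9 = 24 bp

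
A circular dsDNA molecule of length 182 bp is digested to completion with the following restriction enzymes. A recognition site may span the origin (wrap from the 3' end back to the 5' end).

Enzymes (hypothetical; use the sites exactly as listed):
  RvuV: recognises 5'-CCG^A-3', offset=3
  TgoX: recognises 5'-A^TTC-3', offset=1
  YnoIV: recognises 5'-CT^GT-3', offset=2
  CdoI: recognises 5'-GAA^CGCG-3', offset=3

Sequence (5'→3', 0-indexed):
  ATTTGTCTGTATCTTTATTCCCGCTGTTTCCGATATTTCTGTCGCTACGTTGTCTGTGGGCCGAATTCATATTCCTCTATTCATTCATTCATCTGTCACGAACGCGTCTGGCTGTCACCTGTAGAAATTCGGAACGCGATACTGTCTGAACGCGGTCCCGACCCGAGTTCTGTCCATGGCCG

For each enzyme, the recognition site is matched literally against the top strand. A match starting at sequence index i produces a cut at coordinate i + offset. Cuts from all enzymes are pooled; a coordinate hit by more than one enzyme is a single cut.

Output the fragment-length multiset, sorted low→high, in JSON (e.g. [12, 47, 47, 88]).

Scan for sites:
  RvuV (CCGA, off=3): starts [29, 60, 157, 162, 179] → cuts [0, 32, 63, 160, 165]
  TgoX (ATTC, off=1): starts [16, 64, 70, 78, 82, 86, 126] → cuts [17, 65, 71, 79, 83, 87, 127]
  YnoIV (CTGT, off=2): starts [6, 23, 38, 53, 92, 111, 118, 141, 169] → cuts [8, 25, 40, 55, 94, 113, 120, 143, 171]
  CdoI (GAACGCG, off=3): starts [99, 131, 147] → cuts [102, 134, 150]

Pooled cuts: [0, 8, 17, 25, 32, 40, 55, 63, 65, 71, 79, 83, 87, 94, 102, 113, 120, 127, 134, 143, 150, 160, 165, 171]

Fragment lengths:
  0→8: 8 bp
  8→17: 9 bp
  17→25: 8 bp
  25→32: 7 bp
  32→40: 8 bp
  40→55: 15 bp
  55→63: 8 bp
  63→65: 2 bp
  65→71: 6 bp
  71→79: 8 bp
  79→83: 4 bp
  83→87: 4 bp
  87→94: 7 bp
  94→102: 8 bp
  102→113: 11 bp
  113→120: 7 bp
  120→127: 7 bp
  127→134: 7 bp
  134→143: 9 bp
  143→150: 7 bp
  150→160: 10 bp
  160→165: 5 bp
  165→171: 6 bp
  171→0 (wrap): 182-171+0 = 11 bp

[2,4,4,5,6,6,7,7,7,7,7,7,8,8,8,8,8,8,9,9,10,11,11,15]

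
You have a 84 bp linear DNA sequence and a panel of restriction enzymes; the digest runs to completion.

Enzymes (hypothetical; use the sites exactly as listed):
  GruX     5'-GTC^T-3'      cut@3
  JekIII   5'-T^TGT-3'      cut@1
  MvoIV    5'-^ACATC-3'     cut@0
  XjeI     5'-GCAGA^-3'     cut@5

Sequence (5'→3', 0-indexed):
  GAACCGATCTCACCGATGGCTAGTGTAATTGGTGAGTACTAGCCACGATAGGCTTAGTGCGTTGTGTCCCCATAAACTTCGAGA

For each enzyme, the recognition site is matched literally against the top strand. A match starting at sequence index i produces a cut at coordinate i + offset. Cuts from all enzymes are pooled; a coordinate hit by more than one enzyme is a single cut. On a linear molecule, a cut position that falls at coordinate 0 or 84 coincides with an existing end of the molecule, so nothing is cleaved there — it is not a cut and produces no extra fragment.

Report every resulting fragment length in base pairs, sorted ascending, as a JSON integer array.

[22,62]

Per-enzyme occurrences:
  GruX (GTCT, off=3): no sites
  JekIII TTGT/1: at [61] ⇒ [62]
  MvoIV (ACATC, off=0): no sites
  XjeI (GCAGA, off=5): no sites

Pooled cuts: [62]

Fragment lengths:
  [0,62): 62 bp
  [62,84): 22 bp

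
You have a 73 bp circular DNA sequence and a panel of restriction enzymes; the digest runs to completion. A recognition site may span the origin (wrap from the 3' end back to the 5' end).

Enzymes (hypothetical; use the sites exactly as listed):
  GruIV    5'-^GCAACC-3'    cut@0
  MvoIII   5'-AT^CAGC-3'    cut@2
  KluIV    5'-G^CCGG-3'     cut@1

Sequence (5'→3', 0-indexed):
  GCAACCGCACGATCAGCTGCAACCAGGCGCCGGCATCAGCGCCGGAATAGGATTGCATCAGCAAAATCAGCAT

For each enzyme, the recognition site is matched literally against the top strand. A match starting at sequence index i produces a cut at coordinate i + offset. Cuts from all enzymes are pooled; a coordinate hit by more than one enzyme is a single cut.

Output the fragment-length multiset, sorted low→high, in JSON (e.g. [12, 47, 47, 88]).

[5,5,6,7,9,11,13,17]

Site scan:
  GruIV (GCAACC, off=0): starts [0, 18] → cuts [0, 18]
  MvoIII (ATCAGC, off=2): starts [11, 34, 56, 65] → cuts [13, 36, 58, 67]
  KluIV (GCCGG, off=1): starts [28, 40] → cuts [29, 41]

Pooled cuts: [0, 13, 18, 29, 36, 41, 58, 67]

Fragment lengths:
  0→13: 13 bp
  13→18: 5 bp
  18→29: 11 bp
  29→36: 7 bp
  36→41: 5 bp
  41→58: 17 bp
  58→67: 9 bp
  67→0 (wrap): 73-67+0 = 6 bp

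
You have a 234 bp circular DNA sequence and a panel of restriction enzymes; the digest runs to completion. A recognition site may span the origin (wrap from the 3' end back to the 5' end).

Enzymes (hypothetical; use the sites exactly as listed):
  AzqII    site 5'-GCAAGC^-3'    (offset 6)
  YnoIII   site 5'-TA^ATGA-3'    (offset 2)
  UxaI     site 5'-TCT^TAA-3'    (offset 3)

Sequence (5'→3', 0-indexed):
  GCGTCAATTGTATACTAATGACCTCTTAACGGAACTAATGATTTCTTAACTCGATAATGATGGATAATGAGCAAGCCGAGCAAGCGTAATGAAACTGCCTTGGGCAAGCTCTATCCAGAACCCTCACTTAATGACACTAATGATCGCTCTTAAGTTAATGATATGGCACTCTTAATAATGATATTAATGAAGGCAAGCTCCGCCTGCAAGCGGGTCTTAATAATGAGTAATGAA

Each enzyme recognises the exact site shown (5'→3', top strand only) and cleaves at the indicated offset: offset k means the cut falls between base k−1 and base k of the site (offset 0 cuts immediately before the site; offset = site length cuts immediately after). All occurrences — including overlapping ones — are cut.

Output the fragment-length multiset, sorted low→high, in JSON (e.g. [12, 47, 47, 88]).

Per-enzyme occurrences:
  AzqII (GCAAGC, off=6): starts [70, 79, 103, 192, 205] → cuts [76, 85, 109, 198, 211]
  YnoIII (TAATGA, off=2): starts [15, 35, 54, 64, 86, 128, 137, 155, 175, 184, 220, 227] → cuts [17, 37, 56, 66, 88, 130, 139, 157, 177, 186, 222, 229]
  UxaI (TCTTAA, off=3): starts [23, 43, 147, 169, 214] → cuts [26, 46, 150, 172, 217]

Pooled cuts: [17, 26, 37, 46, 56, 66, 76, 85, 88, 109, 130, 139, 150, 157, 172, 177, 186, 198, 211, 217, 222, 229]

Fragments:
  17→26: 9 bp
  26→37: 11 bp
  37→46: 9 bp
  46→56: 10 bp
  56→66: 10 bp
  66→76: 10 bp
  76→85: 9 bp
  85→88: 3 bp
  88→109: 21 bp
  109→130: 21 bp
  130→139: 9 bp
  139→150: 11 bp
  150→157: 7 bp
  157→172: 15 bp
  172→177: 5 bp
  177→186: 9 bp
  186→198: 12 bp
  198→211: 13 bp
  211→217: 6 bp
  217→222: 5 bp
  222→229: 7 bp
  229→17 (wrap): 234-229+17 = 22 bp

[3,5,5,6,7,7,9,9,9,9,9,10,10,10,11,11,12,13,15,21,21,22]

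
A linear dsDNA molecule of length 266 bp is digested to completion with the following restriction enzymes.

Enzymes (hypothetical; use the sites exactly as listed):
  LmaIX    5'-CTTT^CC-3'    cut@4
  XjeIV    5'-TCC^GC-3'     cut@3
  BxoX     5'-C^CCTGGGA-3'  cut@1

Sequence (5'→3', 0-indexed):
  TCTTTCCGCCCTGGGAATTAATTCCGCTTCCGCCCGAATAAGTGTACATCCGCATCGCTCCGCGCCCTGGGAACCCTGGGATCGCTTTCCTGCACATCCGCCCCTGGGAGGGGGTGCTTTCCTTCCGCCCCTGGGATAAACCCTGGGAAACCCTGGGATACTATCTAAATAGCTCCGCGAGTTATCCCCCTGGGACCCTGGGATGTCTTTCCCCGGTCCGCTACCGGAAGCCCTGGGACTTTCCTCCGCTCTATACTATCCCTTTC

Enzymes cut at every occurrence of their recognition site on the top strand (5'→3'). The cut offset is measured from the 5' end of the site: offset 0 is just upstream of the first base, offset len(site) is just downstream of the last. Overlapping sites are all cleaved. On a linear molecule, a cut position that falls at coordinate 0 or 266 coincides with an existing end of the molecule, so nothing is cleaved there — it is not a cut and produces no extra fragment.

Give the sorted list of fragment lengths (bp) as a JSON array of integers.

[2,2,3,3,4,5,5,6,6,8,9,9,10,10,11,11,12,12,12,14,14,16,18,19,20,25]

Scan for sites:
  LmaIX CTTTCC/4: at [1, 84, 116, 206, 238] ⇒ [5, 88, 120, 210, 242]
  XjeIV TCCGC/3: at [4, 22, 28, 48, 58, 96, 123, 173, 216, 244] ⇒ [7, 25, 31, 51, 61, 99, 126, 176, 219, 247]
  BxoX CCCTGGGA/1: at [8, 64, 73, 101, 128, 140, 150, 187, 195, 230] ⇒ [9, 65, 74, 102, 129, 141, 151, 188, 196, 231]

Pooled cuts: [5, 7, 9, 25, 31, 51, 61, 65, 74, 88, 99, 102, 120, 126, 129, 141, 151, 176, 188, 196, 210, 219, 231, 242, 247]

Fragment lengths:
  [0,5): 5 bp
  [5,7): 2 bp
  [7,9): 2 bp
  [9,25): 16 bp
  [25,31): 6 bp
  [31,51): 20 bp
  [51,61): 10 bp
  [61,65): 4 bp
  [65,74): 9 bp
  [74,88): 14 bp
  [88,99): 11 bp
  [99,102): 3 bp
  [102,120): 18 bp
  [120,126): 6 bp
  [126,129): 3 bp
  [129,141): 12 bp
  [141,151): 10 bp
  [151,176): 25 bp
  [176,188): 12 bp
  [188,196): 8 bp
  [196,210): 14 bp
  [210,219): 9 bp
  [219,231): 12 bp
  [231,242): 11 bp
  [242,247): 5 bp
  [247,266): 19 bp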